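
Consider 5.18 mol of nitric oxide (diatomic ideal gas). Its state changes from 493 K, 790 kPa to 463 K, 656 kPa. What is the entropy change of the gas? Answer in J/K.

ΔS = -1.46 J/K

ΔS = nC_p ln(T₂/T₁) − nR ln(P₂/P₁), with C_p = 7R/2 = 29.1 J mol⁻¹ K⁻¹ for a diatomic ideal gas.
ΔS = 5.18 × [29.1 × ln(463/493) − 8.314 × ln(656/790)] = -1.46 J/K.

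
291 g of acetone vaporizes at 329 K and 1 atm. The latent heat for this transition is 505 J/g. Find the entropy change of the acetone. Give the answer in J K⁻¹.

ΔS = 447 J/K

Heat absorbed by the substance: Q = mL = 291 × 505 = 146955 J.
At constant T, ΔS = Q_rev/T = 146955 / 329 = 447 J/K.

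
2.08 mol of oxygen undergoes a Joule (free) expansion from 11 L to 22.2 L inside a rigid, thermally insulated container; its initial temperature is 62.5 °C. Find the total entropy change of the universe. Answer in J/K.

ΔS_universe = 12.1 J/K

For an ideal gas in free expansion Q = 0 and W = 0, so T is unchanged.
Entropy is a state function; using a reversible isothermal path, ΔS_gas = nR ln(V₂/V₁) = 2.08 × 8.314 × ln(22.2/11) = 12.1 J/K.
The insulated surroundings exchange no heat, so ΔS_surr = 0 and ΔS_universe = ΔS_gas.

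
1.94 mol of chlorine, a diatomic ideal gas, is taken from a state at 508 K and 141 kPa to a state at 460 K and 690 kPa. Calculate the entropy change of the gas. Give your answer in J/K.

ΔS = -31.2 J/K

ΔS = nC_p ln(T₂/T₁) − nR ln(P₂/P₁), with C_p = 7R/2 = 29.1 J mol⁻¹ K⁻¹ for a diatomic ideal gas.
ΔS = 1.94 × [29.1 × ln(460/508) − 8.314 × ln(690/141)] = -31.2 J/K.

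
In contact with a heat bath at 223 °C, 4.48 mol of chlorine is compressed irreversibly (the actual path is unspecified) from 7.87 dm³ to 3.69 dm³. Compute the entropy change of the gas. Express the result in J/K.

Entropy is a state function, so ΔS_gas depends only on the end states.
For an isothermal ideal gas ΔS_gas = nR ln(V₂/V₁) = 4.48 × 8.314 × ln(3.69/7.87) = -28.2 J/K.

ΔS_gas = -28.2 J/K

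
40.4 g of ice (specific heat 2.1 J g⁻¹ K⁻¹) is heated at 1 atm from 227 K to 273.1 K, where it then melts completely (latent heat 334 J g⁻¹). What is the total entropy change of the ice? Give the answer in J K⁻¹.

Warming step: ΔS₁ = m c ln(T_tr/T_i) = 40.4 × 2.1 × ln(273.1/227) = 15.69 J/K.
Phase change: ΔS₂ = +mL/T_tr = 40.4 × 334 / 273.1 = 49.41 J/K.
ΔS_total = (15.69) + (49.41) = 65.1 J/K.

ΔS = 65.1 J/K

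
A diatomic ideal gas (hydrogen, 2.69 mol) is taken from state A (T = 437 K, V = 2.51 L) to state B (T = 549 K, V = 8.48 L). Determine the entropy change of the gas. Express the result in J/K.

ΔS = 40 J/K

Entropy is a state function: ΔS = nC_V ln(T₂/T₁) + nR ln(V₂/V₁), with C_V = 5R/2 = 20.79 J mol⁻¹ K⁻¹ for a diatomic ideal gas.
ΔS = 2.69 × [20.79 × ln(549/437) + 8.314 × ln(8.48/2.51)] = 40 J/K.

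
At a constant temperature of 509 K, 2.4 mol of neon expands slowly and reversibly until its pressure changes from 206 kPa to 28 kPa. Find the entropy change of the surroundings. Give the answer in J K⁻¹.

ΔS_surr = -39.8 J/K

For an isothermal ideal gas ΔS_gas = nR ln(P₁/P₂) = 2.4 × 8.314 × ln(206/28) = 39.8 J/K.
The process is reversible, so ΔS_surr = −ΔS_gas = -39.8 J/K and ΔS_universe = 0.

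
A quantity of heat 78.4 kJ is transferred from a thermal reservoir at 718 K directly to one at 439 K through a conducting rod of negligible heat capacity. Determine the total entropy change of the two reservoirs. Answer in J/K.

ΔS_total = 69.4 J/K

ΔS_hot = −Q/T_H = −78400/718 = -109.2 J/K and ΔS_cold = +Q/T_C = 78400/439 = 178.6 J/K.
ΔS_total = -109.2 + 178.6 = 69.4 J/K, positive as the second law requires.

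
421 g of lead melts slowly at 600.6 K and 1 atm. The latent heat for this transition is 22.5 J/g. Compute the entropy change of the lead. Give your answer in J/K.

Heat absorbed by the substance: Q = mL = 421 × 22.5 = 9472.5 J.
At constant T, ΔS = Q_rev/T = 9472.5 / 600.6 = 15.8 J/K.

ΔS = 15.8 J/K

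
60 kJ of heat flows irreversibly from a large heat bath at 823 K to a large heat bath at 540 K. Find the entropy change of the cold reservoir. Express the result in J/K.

The cold reservoir gains heat Q, so ΔS_cold = +Q/T_C = 60000/540 = 111 J/K.

ΔS_cold = 111 J/K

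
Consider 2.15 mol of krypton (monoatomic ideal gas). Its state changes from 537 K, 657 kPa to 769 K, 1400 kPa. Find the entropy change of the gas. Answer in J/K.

ΔS = nC_p ln(T₂/T₁) − nR ln(P₂/P₁), with C_p = 5R/2 = 20.79 J mol⁻¹ K⁻¹ for a monoatomic ideal gas.
ΔS = 2.15 × [20.79 × ln(769/537) − 8.314 × ln(1400/657)] = 2.52 J/K.

ΔS = 2.52 J/K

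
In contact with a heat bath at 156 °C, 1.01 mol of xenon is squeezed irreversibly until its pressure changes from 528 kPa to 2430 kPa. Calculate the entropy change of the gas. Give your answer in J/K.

Entropy is a state function, so ΔS_gas depends only on the end states.
For an isothermal ideal gas ΔS_gas = nR ln(P₁/P₂) = 1.01 × 8.314 × ln(528/2430) = -12.8 J/K.

ΔS_gas = -12.8 J/K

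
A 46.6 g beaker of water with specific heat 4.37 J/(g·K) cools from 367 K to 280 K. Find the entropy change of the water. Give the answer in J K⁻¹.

ΔS = ∫dQ_rev/T = m c ln(T₂/T₁) = 46.6 × 4.37 × ln(280/367) = -55.1 J/K.

ΔS = -55.1 J/K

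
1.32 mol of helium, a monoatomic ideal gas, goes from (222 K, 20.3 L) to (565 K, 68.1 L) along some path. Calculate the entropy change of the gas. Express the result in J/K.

ΔS = 28.7 J/K

Entropy is a state function: ΔS = nC_V ln(T₂/T₁) + nR ln(V₂/V₁), with C_V = 3R/2 = 12.47 J mol⁻¹ K⁻¹ for a monoatomic ideal gas.
ΔS = 1.32 × [12.47 × ln(565/222) + 8.314 × ln(68.1/20.3)] = 28.7 J/K.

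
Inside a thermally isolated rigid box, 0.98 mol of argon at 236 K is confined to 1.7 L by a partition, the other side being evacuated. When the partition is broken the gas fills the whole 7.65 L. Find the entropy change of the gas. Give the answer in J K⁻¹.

For an ideal gas in free expansion Q = 0 and W = 0, so T is unchanged.
Entropy is a state function; using a reversible isothermal path, ΔS_gas = nR ln(V₂/V₁) = 0.98 × 8.314 × ln(7.65/1.7) = 12.3 J/K.

ΔS_gas = 12.3 J/K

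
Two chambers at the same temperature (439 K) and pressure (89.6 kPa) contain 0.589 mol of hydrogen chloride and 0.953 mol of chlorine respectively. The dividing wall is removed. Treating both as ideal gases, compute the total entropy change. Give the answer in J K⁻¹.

Mole fractions: x_A = 0.589/1.54 = 0.382, x_B = 0.618.
ΔS_mix = −R(n_A ln x_A + n_B ln x_B) = −8.314 × (0.589 ln 0.382 + 0.953 ln 0.618) = 8.53 J/K.

ΔS_mix = 8.53 J/K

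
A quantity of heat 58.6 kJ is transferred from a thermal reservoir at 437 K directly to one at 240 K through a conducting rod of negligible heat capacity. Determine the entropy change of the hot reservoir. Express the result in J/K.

The hot reservoir loses heat Q, so ΔS_hot = −Q/T_H = −58600/437 = -134 J/K.

ΔS_hot = -134 J/K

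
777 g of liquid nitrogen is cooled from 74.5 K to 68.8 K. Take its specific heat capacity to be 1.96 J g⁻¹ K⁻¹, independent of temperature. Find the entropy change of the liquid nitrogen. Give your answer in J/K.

ΔS = ∫dQ_rev/T = m c ln(T₂/T₁) = 777 × 1.96 × ln(68.8/74.5) = -121 J/K.

ΔS = -121 J/K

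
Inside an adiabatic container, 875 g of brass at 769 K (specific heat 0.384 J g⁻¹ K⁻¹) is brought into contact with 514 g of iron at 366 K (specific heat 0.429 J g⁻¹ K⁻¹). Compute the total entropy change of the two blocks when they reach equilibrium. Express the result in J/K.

Energy balance: T_f = (m₁c₁T₁ + m₂c₂T₂)/(m₁c₁ + m₂c₂) = 609.32 K.
ΔS₁ = m₁c₁ ln(T_f/T₁) = 336 × ln(609.32/769) = -78.2 J/K.
ΔS₂ = m₂c₂ ln(T_f/T₂) = 220.506 × ln(609.32/366) = 112.4 J/K.
ΔS_total = -78.2 + 112.4 = 34.2 J/K.

ΔS_total = 34.2 J/K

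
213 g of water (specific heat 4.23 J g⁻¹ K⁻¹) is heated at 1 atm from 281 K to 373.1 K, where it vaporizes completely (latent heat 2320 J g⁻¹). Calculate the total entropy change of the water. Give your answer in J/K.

ΔS = 1580 J/K

Warming step: ΔS₁ = m c ln(T_tr/T_i) = 213 × 4.23 × ln(373.1/281) = 255.4 J/K.
Phase change: ΔS₂ = +mL/T_tr = 213 × 2320 / 373.1 = 1324 J/K.
ΔS_total = (255.4) + (1324) = 1580 J/K.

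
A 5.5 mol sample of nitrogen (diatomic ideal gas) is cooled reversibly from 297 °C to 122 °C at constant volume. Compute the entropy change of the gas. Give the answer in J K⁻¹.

ΔS = -41.9 J/K

In kelvin: T₁ = 570.15 K, T₂ = 395.15 K. At constant volume, ΔS = nC_V ln(T₂/T₁) with C_V = 5R/2 = 20.79 J mol⁻¹ K⁻¹.
ΔS = 5.5 × 20.79 × ln(395.15/570.15) = -41.9 J/K.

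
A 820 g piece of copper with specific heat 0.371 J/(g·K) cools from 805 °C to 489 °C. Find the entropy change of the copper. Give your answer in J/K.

ΔS = -106 J/K

In kelvin: T₁ = 1078.15 K, T₂ = 762.15 K. ΔS = ∫dQ_rev/T = m c ln(T₂/T₁) = 820 × 0.371 × ln(762.15/1078.15) = -106 J/K.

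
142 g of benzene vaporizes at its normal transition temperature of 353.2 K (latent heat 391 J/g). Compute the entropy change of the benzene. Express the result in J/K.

ΔS = 157 J/K

Heat absorbed by the substance: Q = mL = 142 × 391 = 55522 J.
At constant T, ΔS = Q_rev/T = 55522 / 353.2 = 157 J/K.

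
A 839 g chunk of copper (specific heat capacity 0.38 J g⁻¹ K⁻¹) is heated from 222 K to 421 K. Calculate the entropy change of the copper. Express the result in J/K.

ΔS = ∫dQ_rev/T = m c ln(T₂/T₁) = 839 × 0.38 × ln(421/222) = 204 J/K.

ΔS = 204 J/K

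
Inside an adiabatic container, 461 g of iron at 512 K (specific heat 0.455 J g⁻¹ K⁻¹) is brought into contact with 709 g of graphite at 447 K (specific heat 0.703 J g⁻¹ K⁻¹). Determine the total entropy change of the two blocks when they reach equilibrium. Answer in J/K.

Energy balance: T_f = (m₁c₁T₁ + m₂c₂T₂)/(m₁c₁ + m₂c₂) = 466.25 K.
ΔS₁ = m₁c₁ ln(T_f/T₁) = 209.755 × ln(466.25/512) = -19.63 J/K.
ΔS₂ = m₂c₂ ln(T_f/T₂) = 498.427 × ln(466.25/447) = 21.02 J/K.
ΔS_total = -19.63 + 21.02 = 1.39 J/K.

ΔS_total = 1.39 J/K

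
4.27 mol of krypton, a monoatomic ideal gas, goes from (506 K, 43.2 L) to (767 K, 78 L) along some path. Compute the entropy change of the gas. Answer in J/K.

ΔS = 43.1 J/K

Entropy is a state function: ΔS = nC_V ln(T₂/T₁) + nR ln(V₂/V₁), with C_V = 3R/2 = 12.47 J mol⁻¹ K⁻¹ for a monoatomic ideal gas.
ΔS = 4.27 × [12.47 × ln(767/506) + 8.314 × ln(78/43.2)] = 43.1 J/K.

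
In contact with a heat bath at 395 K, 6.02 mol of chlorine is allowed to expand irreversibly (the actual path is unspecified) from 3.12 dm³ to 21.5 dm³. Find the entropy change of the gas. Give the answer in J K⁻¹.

Entropy is a state function, so ΔS_gas depends only on the end states.
For an isothermal ideal gas ΔS_gas = nR ln(V₂/V₁) = 6.02 × 8.314 × ln(21.5/3.12) = 96.6 J/K.

ΔS_gas = 96.6 J/K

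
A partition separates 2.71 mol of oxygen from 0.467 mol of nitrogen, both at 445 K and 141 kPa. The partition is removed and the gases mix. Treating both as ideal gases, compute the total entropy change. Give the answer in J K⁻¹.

Mole fractions: x_A = 2.71/3.18 = 0.853, x_B = 0.147.
ΔS_mix = −R(n_A ln x_A + n_B ln x_B) = −8.314 × (2.71 ln 0.853 + 0.467 ln 0.147) = 11 J/K.

ΔS_mix = 11 J/K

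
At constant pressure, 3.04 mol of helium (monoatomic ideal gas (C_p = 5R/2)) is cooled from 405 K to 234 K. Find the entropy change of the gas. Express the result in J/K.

At constant pressure, ΔS = nC_p ln(T₂/T₁) with C_p = 5R/2 = 20.79 J mol⁻¹ K⁻¹.
ΔS = 3.04 × 20.79 × ln(234/405) = -34.7 J/K.

ΔS = -34.7 J/K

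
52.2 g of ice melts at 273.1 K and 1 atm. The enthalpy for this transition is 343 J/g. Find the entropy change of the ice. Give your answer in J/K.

ΔS = 65.6 J/K

Heat absorbed by the substance: Q = mL = 52.2 × 343 = 17904.6 J.
At constant T, ΔS = Q_rev/T = 17904.6 / 273.1 = 65.6 J/K.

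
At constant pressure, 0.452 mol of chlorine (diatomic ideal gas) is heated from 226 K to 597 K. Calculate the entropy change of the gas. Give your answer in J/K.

ΔS = 12.8 J/K

At constant pressure, ΔS = nC_p ln(T₂/T₁) with C_p = 7R/2 = 29.1 J mol⁻¹ K⁻¹.
ΔS = 0.452 × 29.1 × ln(597/226) = 12.8 J/K.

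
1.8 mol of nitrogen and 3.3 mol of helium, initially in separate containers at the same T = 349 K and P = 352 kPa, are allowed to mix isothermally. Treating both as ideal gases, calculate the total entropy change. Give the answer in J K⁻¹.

ΔS_mix = 27.5 J/K

Mole fractions: x_A = 1.8/5.1 = 0.353, x_B = 0.647.
ΔS_mix = −R(n_A ln x_A + n_B ln x_B) = −8.314 × (1.8 ln 0.353 + 3.3 ln 0.647) = 27.5 J/K.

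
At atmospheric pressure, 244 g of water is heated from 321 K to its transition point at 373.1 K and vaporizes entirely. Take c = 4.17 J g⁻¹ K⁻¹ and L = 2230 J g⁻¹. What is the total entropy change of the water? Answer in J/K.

Warming step: ΔS₁ = m c ln(T_tr/T_i) = 244 × 4.17 × ln(373.1/321) = 153 J/K.
Phase change: ΔS₂ = +mL/T_tr = 244 × 2230 / 373.1 = 1458 J/K.
ΔS_total = (153) + (1458) = 1610 J/K.

ΔS = 1610 J/K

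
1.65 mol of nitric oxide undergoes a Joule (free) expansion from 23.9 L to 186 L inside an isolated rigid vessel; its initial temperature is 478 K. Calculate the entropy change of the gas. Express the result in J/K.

ΔS_gas = 28.1 J/K

No heat is exchanged and no work is done, so the ideal-gas temperature stays constant.
Entropy is a state function; using a reversible isothermal path, ΔS_gas = nR ln(V₂/V₁) = 1.65 × 8.314 × ln(186/23.9) = 28.1 J/K.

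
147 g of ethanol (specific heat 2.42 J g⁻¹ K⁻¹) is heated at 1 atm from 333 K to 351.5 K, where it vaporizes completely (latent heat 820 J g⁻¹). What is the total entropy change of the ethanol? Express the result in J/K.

Warming step: ΔS₁ = m c ln(T_tr/T_i) = 147 × 2.42 × ln(351.5/333) = 19.23 J/K.
Phase change: ΔS₂ = +mL/T_tr = 147 × 820 / 351.5 = 342.9 J/K.
ΔS_total = (19.23) + (342.9) = 362 J/K.

ΔS = 362 J/K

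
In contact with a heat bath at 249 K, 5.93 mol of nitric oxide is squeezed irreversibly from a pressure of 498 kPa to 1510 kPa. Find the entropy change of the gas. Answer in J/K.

Entropy is a state function, so ΔS_gas depends only on the end states.
For an isothermal ideal gas ΔS_gas = nR ln(P₁/P₂) = 5.93 × 8.314 × ln(498/1510) = -54.7 J/K.

ΔS_gas = -54.7 J/K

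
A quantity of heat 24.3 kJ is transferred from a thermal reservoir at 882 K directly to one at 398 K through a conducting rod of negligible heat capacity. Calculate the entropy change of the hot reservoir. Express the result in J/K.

The hot reservoir loses heat Q, so ΔS_hot = −Q/T_H = −24300/882 = -27.6 J/K.

ΔS_hot = -27.6 J/K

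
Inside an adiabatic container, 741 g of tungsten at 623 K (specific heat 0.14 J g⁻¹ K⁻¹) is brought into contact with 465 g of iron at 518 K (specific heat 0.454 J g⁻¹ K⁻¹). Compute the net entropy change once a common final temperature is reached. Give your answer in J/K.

ΔS_total = 1.21 J/K

Energy balance: T_f = (m₁c₁T₁ + m₂c₂T₂)/(m₁c₁ + m₂c₂) = 552.6 K.
ΔS₁ = m₁c₁ ln(T_f/T₁) = 103.74 × ln(552.6/623) = -12.44 J/K.
ΔS₂ = m₂c₂ ln(T_f/T₂) = 211.11 × ln(552.6/518) = 13.65 J/K.
ΔS_total = -12.44 + 13.65 = 1.21 J/K.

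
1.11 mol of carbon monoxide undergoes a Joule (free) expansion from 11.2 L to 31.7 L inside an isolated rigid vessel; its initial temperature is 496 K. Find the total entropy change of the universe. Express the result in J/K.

No heat is exchanged and no work is done, so the ideal-gas temperature stays constant.
Entropy is a state function; using a reversible isothermal path, ΔS_gas = nR ln(V₂/V₁) = 1.11 × 8.314 × ln(31.7/11.2) = 9.6 J/K.
The insulated surroundings exchange no heat, so ΔS_surr = 0 and ΔS_universe = ΔS_gas.

ΔS_universe = 9.6 J/K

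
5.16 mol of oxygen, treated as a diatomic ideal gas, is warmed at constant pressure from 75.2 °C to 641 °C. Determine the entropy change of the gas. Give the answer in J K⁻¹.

In kelvin: T₁ = 348.35 K, T₂ = 914.15 K. At constant pressure, ΔS = nC_p ln(T₂/T₁) with C_p = 7R/2 = 29.1 J mol⁻¹ K⁻¹.
ΔS = 5.16 × 29.1 × ln(914.15/348.35) = 145 J/K.

ΔS = 145 J/K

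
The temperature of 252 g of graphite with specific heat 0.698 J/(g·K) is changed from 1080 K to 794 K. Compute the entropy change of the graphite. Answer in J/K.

ΔS = ∫dQ_rev/T = m c ln(T₂/T₁) = 252 × 0.698 × ln(794/1080) = -54.1 J/K.

ΔS = -54.1 J/K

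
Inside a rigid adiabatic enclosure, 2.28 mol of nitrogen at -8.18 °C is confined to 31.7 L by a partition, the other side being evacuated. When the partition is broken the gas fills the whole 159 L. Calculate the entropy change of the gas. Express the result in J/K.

No heat is exchanged and no work is done, so the ideal-gas temperature stays constant.
Entropy is a state function; using a reversible isothermal path, ΔS_gas = nR ln(V₂/V₁) = 2.28 × 8.314 × ln(159/31.7) = 30.6 J/K.

ΔS_gas = 30.6 J/K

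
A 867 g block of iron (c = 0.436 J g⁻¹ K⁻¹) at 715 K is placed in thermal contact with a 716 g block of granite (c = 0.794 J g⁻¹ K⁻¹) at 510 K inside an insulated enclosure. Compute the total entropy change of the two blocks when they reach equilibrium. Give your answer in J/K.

ΔS_total = 13.2 J/K

Energy balance: T_f = (m₁c₁T₁ + m₂c₂T₂)/(m₁c₁ + m₂c₂) = 591.87 K.
ΔS₁ = m₁c₁ ln(T_f/T₁) = 378.012 × ln(591.87/715) = -71.44 J/K.
ΔS₂ = m₂c₂ ln(T_f/T₂) = 568.504 × ln(591.87/510) = 84.64 J/K.
ΔS_total = -71.44 + 84.64 = 13.2 J/K.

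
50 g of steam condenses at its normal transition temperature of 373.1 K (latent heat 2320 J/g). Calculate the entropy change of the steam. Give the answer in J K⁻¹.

Heat released by the substance: Q = −mL = −50 × 2320 = −116000 J.
At constant T, ΔS = Q_rev/T = −116000 / 373.1 = -311 J/K.

ΔS = -311 J/K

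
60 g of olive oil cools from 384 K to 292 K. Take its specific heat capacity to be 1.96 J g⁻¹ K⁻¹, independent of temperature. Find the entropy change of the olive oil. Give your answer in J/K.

ΔS = -32.2 J/K

ΔS = ∫dQ_rev/T = m c ln(T₂/T₁) = 60 × 1.96 × ln(292/384) = -32.2 J/K.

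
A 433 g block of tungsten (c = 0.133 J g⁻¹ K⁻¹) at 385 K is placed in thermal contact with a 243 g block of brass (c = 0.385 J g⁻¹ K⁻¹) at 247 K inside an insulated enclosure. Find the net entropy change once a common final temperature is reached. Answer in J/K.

ΔS_total = 3.61 J/K

Energy balance: T_f = (m₁c₁T₁ + m₂c₂T₂)/(m₁c₁ + m₂c₂) = 299.58 K.
ΔS₁ = m₁c₁ ln(T_f/T₁) = 57.589 × ln(299.58/385) = -14.45 J/K.
ΔS₂ = m₂c₂ ln(T_f/T₂) = 93.555 × ln(299.58/247) = 18.06 J/K.
ΔS_total = -14.45 + 18.06 = 3.61 J/K.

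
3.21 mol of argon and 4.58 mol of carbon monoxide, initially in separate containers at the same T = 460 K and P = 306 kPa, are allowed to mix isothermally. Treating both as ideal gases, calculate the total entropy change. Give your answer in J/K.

ΔS_mix = 43.9 J/K

Mole fractions: x_A = 3.21/7.79 = 0.412, x_B = 0.588.
ΔS_mix = −R(n_A ln x_A + n_B ln x_B) = −8.314 × (3.21 ln 0.412 + 4.58 ln 0.588) = 43.9 J/K.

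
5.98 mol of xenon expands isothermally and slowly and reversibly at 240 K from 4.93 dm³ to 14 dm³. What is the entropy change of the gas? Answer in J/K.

ΔS_gas = 51.9 J/K

For an isothermal ideal gas ΔS_gas = nR ln(V₂/V₁) = 5.98 × 8.314 × ln(14/4.93) = 51.9 J/K.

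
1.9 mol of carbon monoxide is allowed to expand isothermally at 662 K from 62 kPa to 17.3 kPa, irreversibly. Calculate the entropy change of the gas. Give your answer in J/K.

ΔS_gas = 20.2 J/K

Entropy is a state function, so ΔS_gas depends only on the end states.
For an isothermal ideal gas ΔS_gas = nR ln(P₁/P₂) = 1.9 × 8.314 × ln(62/17.3) = 20.2 J/K.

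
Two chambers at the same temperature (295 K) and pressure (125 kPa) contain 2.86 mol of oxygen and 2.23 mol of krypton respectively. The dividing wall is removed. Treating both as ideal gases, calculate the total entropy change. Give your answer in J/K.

Mole fractions: x_A = 2.86/5.09 = 0.562, x_B = 0.438.
ΔS_mix = −R(n_A ln x_A + n_B ln x_B) = −8.314 × (2.86 ln 0.562 + 2.23 ln 0.438) = 29 J/K.

ΔS_mix = 29 J/K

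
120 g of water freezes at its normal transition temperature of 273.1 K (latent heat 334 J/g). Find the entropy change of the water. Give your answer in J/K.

ΔS = -147 J/K

Heat released by the substance: Q = −mL = −120 × 334 = −40080 J.
At constant T, ΔS = Q_rev/T = −40080 / 273.1 = -147 J/K.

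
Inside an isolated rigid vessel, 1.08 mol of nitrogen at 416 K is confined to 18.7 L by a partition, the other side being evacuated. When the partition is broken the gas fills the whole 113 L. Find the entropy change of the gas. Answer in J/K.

For an ideal gas in free expansion Q = 0 and W = 0, so T is unchanged.
Entropy is a state function; using a reversible isothermal path, ΔS_gas = nR ln(V₂/V₁) = 1.08 × 8.314 × ln(113/18.7) = 16.2 J/K.

ΔS_gas = 16.2 J/K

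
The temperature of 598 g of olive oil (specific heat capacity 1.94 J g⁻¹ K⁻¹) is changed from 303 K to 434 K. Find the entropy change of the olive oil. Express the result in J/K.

ΔS = ∫dQ_rev/T = m c ln(T₂/T₁) = 598 × 1.94 × ln(434/303) = 417 J/K.

ΔS = 417 J/K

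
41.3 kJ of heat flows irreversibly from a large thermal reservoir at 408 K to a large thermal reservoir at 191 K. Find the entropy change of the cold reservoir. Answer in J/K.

ΔS_cold = 216 J/K

The cold reservoir gains heat Q, so ΔS_cold = +Q/T_C = 41300/191 = 216 J/K.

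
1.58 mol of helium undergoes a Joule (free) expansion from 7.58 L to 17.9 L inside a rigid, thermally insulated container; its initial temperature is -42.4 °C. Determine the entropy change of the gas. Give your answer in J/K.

ΔS_gas = 11.3 J/K

No heat is exchanged and no work is done, so the ideal-gas temperature stays constant.
Entropy is a state function; using a reversible isothermal path, ΔS_gas = nR ln(V₂/V₁) = 1.58 × 8.314 × ln(17.9/7.58) = 11.3 J/K.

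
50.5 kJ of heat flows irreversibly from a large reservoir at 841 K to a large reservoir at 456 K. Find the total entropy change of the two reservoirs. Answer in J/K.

ΔS_total = 50.7 J/K

ΔS_hot = −Q/T_H = −50500/841 = -60.05 J/K and ΔS_cold = +Q/T_C = 50500/456 = 110.7 J/K.
ΔS_total = -60.05 + 110.7 = 50.7 J/K, positive as the second law requires.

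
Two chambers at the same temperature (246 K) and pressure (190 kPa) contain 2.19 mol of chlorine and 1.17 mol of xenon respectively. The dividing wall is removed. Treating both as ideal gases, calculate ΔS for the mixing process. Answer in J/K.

ΔS_mix = 18.1 J/K

Mole fractions: x_A = 2.19/3.36 = 0.652, x_B = 0.348.
ΔS_mix = −R(n_A ln x_A + n_B ln x_B) = −8.314 × (2.19 ln 0.652 + 1.17 ln 0.348) = 18.1 J/K.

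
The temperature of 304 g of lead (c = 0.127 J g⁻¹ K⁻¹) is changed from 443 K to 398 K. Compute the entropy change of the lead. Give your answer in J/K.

ΔS = ∫dQ_rev/T = m c ln(T₂/T₁) = 304 × 0.127 × ln(398/443) = -4.14 J/K.

ΔS = -4.14 J/K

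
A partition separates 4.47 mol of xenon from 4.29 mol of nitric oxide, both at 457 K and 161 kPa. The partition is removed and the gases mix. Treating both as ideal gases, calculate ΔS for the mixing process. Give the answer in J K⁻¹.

Mole fractions: x_A = 4.47/8.76 = 0.51, x_B = 0.49.
ΔS_mix = −R(n_A ln x_A + n_B ln x_B) = −8.314 × (4.47 ln 0.51 + 4.29 ln 0.49) = 50.5 J/K.

ΔS_mix = 50.5 J/K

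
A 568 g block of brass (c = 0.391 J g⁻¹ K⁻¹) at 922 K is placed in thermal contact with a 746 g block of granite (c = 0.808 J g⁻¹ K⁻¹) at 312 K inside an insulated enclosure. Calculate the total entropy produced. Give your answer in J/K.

ΔS_total = 108 J/K

Energy balance: T_f = (m₁c₁T₁ + m₂c₂T₂)/(m₁c₁ + m₂c₂) = 476.24 K.
ΔS₁ = m₁c₁ ln(T_f/T₁) = 222.088 × ln(476.24/922) = -146.7 J/K.
ΔS₂ = m₂c₂ ln(T_f/T₂) = 602.768 × ln(476.24/312) = 254.9 J/K.
ΔS_total = -146.7 + 254.9 = 108 J/K.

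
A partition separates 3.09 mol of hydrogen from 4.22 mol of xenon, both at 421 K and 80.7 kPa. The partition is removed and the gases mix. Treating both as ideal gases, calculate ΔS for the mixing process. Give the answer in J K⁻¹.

Mole fractions: x_A = 3.09/7.31 = 0.423, x_B = 0.577.
ΔS_mix = −R(n_A ln x_A + n_B ln x_B) = −8.314 × (3.09 ln 0.423 + 4.22 ln 0.577) = 41.4 J/K.

ΔS_mix = 41.4 J/K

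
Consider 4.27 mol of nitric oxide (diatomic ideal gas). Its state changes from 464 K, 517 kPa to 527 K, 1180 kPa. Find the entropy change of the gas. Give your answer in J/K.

ΔS = nC_p ln(T₂/T₁) − nR ln(P₂/P₁), with C_p = 7R/2 = 29.1 J mol⁻¹ K⁻¹ for a diatomic ideal gas.
ΔS = 4.27 × [29.1 × ln(527/464) − 8.314 × ln(1180/517)] = -13.5 J/K.

ΔS = -13.5 J/K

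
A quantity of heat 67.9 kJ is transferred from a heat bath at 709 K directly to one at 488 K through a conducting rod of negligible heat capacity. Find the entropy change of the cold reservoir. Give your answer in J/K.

The cold reservoir gains heat Q, so ΔS_cold = +Q/T_C = 67900/488 = 139 J/K.

ΔS_cold = 139 J/K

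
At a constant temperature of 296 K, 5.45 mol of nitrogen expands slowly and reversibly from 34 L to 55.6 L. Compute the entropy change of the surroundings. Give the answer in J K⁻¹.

ΔS_surr = -22.3 J/K

For an isothermal ideal gas ΔS_gas = nR ln(V₂/V₁) = 5.45 × 8.314 × ln(55.6/34) = 22.3 J/K.
The process is reversible, so ΔS_surr = −ΔS_gas = -22.3 J/K and ΔS_universe = 0.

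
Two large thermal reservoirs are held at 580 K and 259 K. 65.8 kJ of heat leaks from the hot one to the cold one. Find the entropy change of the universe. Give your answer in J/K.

ΔS_hot = −Q/T_H = −65800/580 = -113.4 J/K and ΔS_cold = +Q/T_C = 65800/259 = 254.1 J/K.
ΔS_total = -113.4 + 254.1 = 141 J/K, positive as the second law requires.

ΔS_total = 141 J/K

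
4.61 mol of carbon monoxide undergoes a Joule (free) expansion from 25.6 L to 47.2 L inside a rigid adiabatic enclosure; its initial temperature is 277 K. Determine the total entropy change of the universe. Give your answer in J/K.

No heat is exchanged and no work is done, so the ideal-gas temperature stays constant.
Entropy is a state function; using a reversible isothermal path, ΔS_gas = nR ln(V₂/V₁) = 4.61 × 8.314 × ln(47.2/25.6) = 23.4 J/K.
The insulated surroundings exchange no heat, so ΔS_surr = 0 and ΔS_universe = ΔS_gas.

ΔS_universe = 23.4 J/K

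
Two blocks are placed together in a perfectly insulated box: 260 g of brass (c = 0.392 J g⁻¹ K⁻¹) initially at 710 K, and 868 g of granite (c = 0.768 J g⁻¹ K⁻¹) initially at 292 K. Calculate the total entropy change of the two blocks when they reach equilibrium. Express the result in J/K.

Energy balance: T_f = (m₁c₁T₁ + m₂c₂T₂)/(m₁c₁ + m₂c₂) = 347.43 K.
ΔS₁ = m₁c₁ ln(T_f/T₁) = 101.92 × ln(347.43/710) = -72.842 J/K.
ΔS₂ = m₂c₂ ln(T_f/T₂) = 666.624 × ln(347.43/292) = 115.87 J/K.
ΔS_total = -72.842 + 115.87 = 43 J/K.

ΔS_total = 43 J/K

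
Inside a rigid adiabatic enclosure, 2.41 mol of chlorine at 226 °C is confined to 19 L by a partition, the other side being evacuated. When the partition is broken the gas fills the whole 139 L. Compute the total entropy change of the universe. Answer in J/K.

ΔS_universe = 39.9 J/K

No heat is exchanged and no work is done, so the ideal-gas temperature stays constant.
Entropy is a state function; using a reversible isothermal path, ΔS_gas = nR ln(V₂/V₁) = 2.41 × 8.314 × ln(139/19) = 39.9 J/K.
The insulated surroundings exchange no heat, so ΔS_surr = 0 and ΔS_universe = ΔS_gas.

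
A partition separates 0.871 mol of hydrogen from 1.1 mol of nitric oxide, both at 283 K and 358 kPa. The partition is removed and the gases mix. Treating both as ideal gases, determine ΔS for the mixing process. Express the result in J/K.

ΔS_mix = 11.2 J/K

Mole fractions: x_A = 0.871/1.97 = 0.442, x_B = 0.558.
ΔS_mix = −R(n_A ln x_A + n_B ln x_B) = −8.314 × (0.871 ln 0.442 + 1.1 ln 0.558) = 11.2 J/K.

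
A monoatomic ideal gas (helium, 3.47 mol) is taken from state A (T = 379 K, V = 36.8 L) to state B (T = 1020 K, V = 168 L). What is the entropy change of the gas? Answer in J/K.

Entropy is a state function: ΔS = nC_V ln(T₂/T₁) + nR ln(V₂/V₁), with C_V = 3R/2 = 12.47 J mol⁻¹ K⁻¹ for a monoatomic ideal gas.
ΔS = 3.47 × [12.47 × ln(1020/379) + 8.314 × ln(168/36.8)] = 86.6 J/K.

ΔS = 86.6 J/K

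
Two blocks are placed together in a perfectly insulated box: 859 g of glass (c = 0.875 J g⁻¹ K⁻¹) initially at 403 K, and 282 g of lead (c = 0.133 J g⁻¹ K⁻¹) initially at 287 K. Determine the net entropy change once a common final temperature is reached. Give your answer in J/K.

Energy balance: T_f = (m₁c₁T₁ + m₂c₂T₂)/(m₁c₁ + m₂c₂) = 397.49 K.
ΔS₁ = m₁c₁ ln(T_f/T₁) = 751.625 × ln(397.49/403) = -10.35 J/K.
ΔS₂ = m₂c₂ ln(T_f/T₂) = 37.506 × ln(397.49/287) = 12.21 J/K.
ΔS_total = -10.35 + 12.21 = 1.86 J/K.

ΔS_total = 1.86 J/K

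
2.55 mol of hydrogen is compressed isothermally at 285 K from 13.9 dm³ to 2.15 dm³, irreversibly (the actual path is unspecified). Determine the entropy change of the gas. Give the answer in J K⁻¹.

ΔS_gas = -39.6 J/K

Entropy is a state function, so ΔS_gas depends only on the end states.
For an isothermal ideal gas ΔS_gas = nR ln(V₂/V₁) = 2.55 × 8.314 × ln(2.15/13.9) = -39.6 J/K.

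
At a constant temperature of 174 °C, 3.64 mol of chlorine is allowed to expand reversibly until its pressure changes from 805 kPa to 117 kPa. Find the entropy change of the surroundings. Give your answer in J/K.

For an isothermal ideal gas ΔS_gas = nR ln(P₁/P₂) = 3.64 × 8.314 × ln(805/117) = 58.4 J/K.
The process is reversible, so ΔS_surr = −ΔS_gas = -58.4 J/K and ΔS_universe = 0.

ΔS_surr = -58.4 J/K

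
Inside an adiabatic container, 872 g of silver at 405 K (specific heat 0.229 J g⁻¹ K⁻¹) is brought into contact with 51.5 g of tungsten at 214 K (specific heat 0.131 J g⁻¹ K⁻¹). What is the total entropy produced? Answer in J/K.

Energy balance: T_f = (m₁c₁T₁ + m₂c₂T₂)/(m₁c₁ + m₂c₂) = 398.76 K.
ΔS₁ = m₁c₁ ln(T_f/T₁) = 199.688 × ln(398.76/405) = -3.102 J/K.
ΔS₂ = m₂c₂ ln(T_f/T₂) = 6.7465 × ln(398.76/214) = 4.199 J/K.
ΔS_total = -3.102 + 4.199 = 1.1 J/K.

ΔS_total = 1.1 J/K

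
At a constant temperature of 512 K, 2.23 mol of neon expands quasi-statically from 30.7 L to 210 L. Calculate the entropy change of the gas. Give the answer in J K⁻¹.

ΔS_gas = 35.6 J/K

For an isothermal ideal gas ΔS_gas = nR ln(V₂/V₁) = 2.23 × 8.314 × ln(210/30.7) = 35.6 J/K.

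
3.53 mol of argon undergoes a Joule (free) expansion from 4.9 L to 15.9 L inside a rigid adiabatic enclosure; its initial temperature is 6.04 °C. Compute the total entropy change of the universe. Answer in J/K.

For an ideal gas in free expansion Q = 0 and W = 0, so T is unchanged.
Entropy is a state function; using a reversible isothermal path, ΔS_gas = nR ln(V₂/V₁) = 3.53 × 8.314 × ln(15.9/4.9) = 34.5 J/K.
The insulated surroundings exchange no heat, so ΔS_surr = 0 and ΔS_universe = ΔS_gas.

ΔS_universe = 34.5 J/K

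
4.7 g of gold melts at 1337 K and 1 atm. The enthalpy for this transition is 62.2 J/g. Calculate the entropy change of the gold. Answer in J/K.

Heat absorbed by the substance: Q = mL = 4.7 × 62.2 = 292.34 J.
At constant T, ΔS = Q_rev/T = 292.34 / 1337 = 0.219 J/K.

ΔS = 0.219 J/K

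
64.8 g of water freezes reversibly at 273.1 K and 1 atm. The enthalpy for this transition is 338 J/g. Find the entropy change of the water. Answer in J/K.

Heat released by the substance: Q = −mL = −64.8 × 338 = −21902.4 J.
At constant T, ΔS = Q_rev/T = −21902.4 / 273.1 = -80.2 J/K.

ΔS = -80.2 J/K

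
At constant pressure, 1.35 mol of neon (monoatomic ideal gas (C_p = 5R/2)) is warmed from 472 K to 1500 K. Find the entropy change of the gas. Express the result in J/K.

ΔS = 32.4 J/K

At constant pressure, ΔS = nC_p ln(T₂/T₁) with C_p = 5R/2 = 20.79 J mol⁻¹ K⁻¹.
ΔS = 1.35 × 20.79 × ln(1500/472) = 32.4 J/K.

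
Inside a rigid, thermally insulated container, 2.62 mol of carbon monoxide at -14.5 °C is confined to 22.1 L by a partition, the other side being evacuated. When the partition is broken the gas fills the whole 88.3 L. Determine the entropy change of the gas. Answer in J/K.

ΔS_gas = 30.2 J/K

No heat is exchanged and no work is done, so the ideal-gas temperature stays constant.
Entropy is a state function; using a reversible isothermal path, ΔS_gas = nR ln(V₂/V₁) = 2.62 × 8.314 × ln(88.3/22.1) = 30.2 J/K.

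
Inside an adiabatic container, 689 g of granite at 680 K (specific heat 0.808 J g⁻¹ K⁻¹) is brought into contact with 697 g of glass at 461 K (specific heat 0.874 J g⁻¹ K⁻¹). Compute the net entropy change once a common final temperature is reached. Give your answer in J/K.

ΔS_total = 22 J/K

Energy balance: T_f = (m₁c₁T₁ + m₂c₂T₂)/(m₁c₁ + m₂c₂) = 565.57 K.
ΔS₁ = m₁c₁ ln(T_f/T₁) = 556.712 × ln(565.57/680) = -102.58 J/K.
ΔS₂ = m₂c₂ ln(T_f/T₂) = 609.178 × ln(565.57/461) = 124.54 J/K.
ΔS_total = -102.58 + 124.54 = 22 J/K.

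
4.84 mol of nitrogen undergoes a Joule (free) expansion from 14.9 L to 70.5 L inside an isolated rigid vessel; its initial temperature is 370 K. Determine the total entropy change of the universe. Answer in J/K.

No heat is exchanged and no work is done, so the ideal-gas temperature stays constant.
Entropy is a state function; using a reversible isothermal path, ΔS_gas = nR ln(V₂/V₁) = 4.84 × 8.314 × ln(70.5/14.9) = 62.5 J/K.
The insulated surroundings exchange no heat, so ΔS_surr = 0 and ΔS_universe = ΔS_gas.

ΔS_universe = 62.5 J/K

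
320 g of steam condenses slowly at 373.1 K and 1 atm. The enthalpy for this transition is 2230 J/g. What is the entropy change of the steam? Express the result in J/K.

Heat released by the substance: Q = −mL = −320 × 2230 = −713600 J.
At constant T, ΔS = Q_rev/T = −713600 / 373.1 = -1910 J/K.

ΔS = -1910 J/K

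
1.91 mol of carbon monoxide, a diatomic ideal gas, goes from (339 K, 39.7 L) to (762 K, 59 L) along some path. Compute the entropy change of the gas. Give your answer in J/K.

Entropy is a state function: ΔS = nC_V ln(T₂/T₁) + nR ln(V₂/V₁), with C_V = 5R/2 = 20.79 J mol⁻¹ K⁻¹ for a diatomic ideal gas.
ΔS = 1.91 × [20.79 × ln(762/339) + 8.314 × ln(59/39.7)] = 38.4 J/K.

ΔS = 38.4 J/K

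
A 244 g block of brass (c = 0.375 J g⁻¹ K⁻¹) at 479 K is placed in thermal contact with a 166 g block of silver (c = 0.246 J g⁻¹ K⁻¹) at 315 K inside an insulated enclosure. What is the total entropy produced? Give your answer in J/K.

ΔS_total = 2.34 J/K

Energy balance: T_f = (m₁c₁T₁ + m₂c₂T₂)/(m₁c₁ + m₂c₂) = 428.39 K.
ΔS₁ = m₁c₁ ln(T_f/T₁) = 91.5 × ln(428.39/479) = -10.22 J/K.
ΔS₂ = m₂c₂ ln(T_f/T₂) = 40.836 × ln(428.39/315) = 12.56 J/K.
ΔS_total = -10.22 + 12.56 = 2.34 J/K.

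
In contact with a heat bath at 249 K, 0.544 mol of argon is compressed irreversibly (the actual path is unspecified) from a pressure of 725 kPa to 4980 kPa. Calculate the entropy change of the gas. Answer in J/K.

ΔS_gas = -8.72 J/K

Entropy is a state function, so ΔS_gas depends only on the end states.
For an isothermal ideal gas ΔS_gas = nR ln(P₁/P₂) = 0.544 × 8.314 × ln(725/4980) = -8.72 J/K.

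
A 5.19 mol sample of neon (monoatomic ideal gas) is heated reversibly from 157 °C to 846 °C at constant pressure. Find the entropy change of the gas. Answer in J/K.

In kelvin: T₁ = 430.15 K, T₂ = 1119.15 K. At constant pressure, ΔS = nC_p ln(T₂/T₁) with C_p = 5R/2 = 20.79 J mol⁻¹ K⁻¹.
ΔS = 5.19 × 20.79 × ln(1119.15/430.15) = 103 J/K.

ΔS = 103 J/K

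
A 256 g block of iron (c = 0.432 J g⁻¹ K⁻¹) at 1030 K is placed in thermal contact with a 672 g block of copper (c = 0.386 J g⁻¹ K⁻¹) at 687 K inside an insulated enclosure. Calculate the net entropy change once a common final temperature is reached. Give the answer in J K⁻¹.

Energy balance: T_f = (m₁c₁T₁ + m₂c₂T₂)/(m₁c₁ + m₂c₂) = 789.53 K.
ΔS₁ = m₁c₁ ln(T_f/T₁) = 110.592 × ln(789.53/1030) = -29.4 J/K.
ΔS₂ = m₂c₂ ln(T_f/T₂) = 259.392 × ln(789.53/687) = 36.08 J/K.
ΔS_total = -29.4 + 36.08 = 6.68 J/K.

ΔS_total = 6.68 J/K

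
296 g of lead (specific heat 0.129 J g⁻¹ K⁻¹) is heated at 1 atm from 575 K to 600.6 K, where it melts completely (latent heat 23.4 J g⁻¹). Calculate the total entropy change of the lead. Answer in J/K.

ΔS = 13.2 J/K

Warming step: ΔS₁ = m c ln(T_tr/T_i) = 296 × 0.129 × ln(600.6/575) = 1.663 J/K.
Phase change: ΔS₂ = +mL/T_tr = 296 × 23.4 / 600.6 = 11.53 J/K.
ΔS_total = (1.663) + (11.53) = 13.2 J/K.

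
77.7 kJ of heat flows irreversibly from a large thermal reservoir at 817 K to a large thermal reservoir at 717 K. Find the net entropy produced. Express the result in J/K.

ΔS_total = 13.3 J/K

ΔS_hot = −Q/T_H = −77700/817 = -95.1 J/K and ΔS_cold = +Q/T_C = 77700/717 = 108.4 J/K.
ΔS_total = -95.1 + 108.4 = 13.3 J/K, positive as the second law requires.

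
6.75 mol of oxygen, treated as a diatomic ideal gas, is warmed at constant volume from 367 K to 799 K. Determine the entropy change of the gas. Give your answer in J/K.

ΔS = 109 J/K

At constant volume, ΔS = nC_V ln(T₂/T₁) with C_V = 5R/2 = 20.79 J mol⁻¹ K⁻¹.
ΔS = 6.75 × 20.79 × ln(799/367) = 109 J/K.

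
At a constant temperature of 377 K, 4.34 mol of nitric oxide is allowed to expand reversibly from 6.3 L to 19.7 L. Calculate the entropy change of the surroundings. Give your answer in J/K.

For an isothermal ideal gas ΔS_gas = nR ln(V₂/V₁) = 4.34 × 8.314 × ln(19.7/6.3) = 41.1 J/K.
The process is reversible, so ΔS_surr = −ΔS_gas = -41.1 J/K and ΔS_universe = 0.

ΔS_surr = -41.1 J/K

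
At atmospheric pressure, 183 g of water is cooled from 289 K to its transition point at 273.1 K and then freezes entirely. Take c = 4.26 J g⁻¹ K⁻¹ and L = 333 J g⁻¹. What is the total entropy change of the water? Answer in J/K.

Cooling step: ΔS₁ = m c ln(T_tr/T_i) = 183 × 4.26 × ln(273.1/289) = -44.12 J/K.
Phase change: ΔS₂ = −mL/T_tr = −183 × 333 / 273.1 = -223.1 J/K.
ΔS_total = (-44.12) + (-223.1) = -267 J/K.

ΔS = -267 J/K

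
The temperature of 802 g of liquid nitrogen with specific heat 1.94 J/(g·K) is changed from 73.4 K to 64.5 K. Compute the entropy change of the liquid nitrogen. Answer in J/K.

ΔS = -201 J/K

ΔS = ∫dQ_rev/T = m c ln(T₂/T₁) = 802 × 1.94 × ln(64.5/73.4) = -201 J/K.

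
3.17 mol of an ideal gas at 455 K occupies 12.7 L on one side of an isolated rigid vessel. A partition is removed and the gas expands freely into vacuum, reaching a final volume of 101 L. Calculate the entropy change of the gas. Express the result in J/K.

ΔS_gas = 54.6 J/K

For an ideal gas in free expansion Q = 0 and W = 0, so T is unchanged.
Entropy is a state function; using a reversible isothermal path, ΔS_gas = nR ln(V₂/V₁) = 3.17 × 8.314 × ln(101/12.7) = 54.6 J/K.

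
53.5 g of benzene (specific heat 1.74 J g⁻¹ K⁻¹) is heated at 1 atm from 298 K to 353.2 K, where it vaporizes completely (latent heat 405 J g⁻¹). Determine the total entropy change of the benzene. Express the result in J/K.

Warming step: ΔS₁ = m c ln(T_tr/T_i) = 53.5 × 1.74 × ln(353.2/298) = 15.82 J/K.
Phase change: ΔS₂ = +mL/T_tr = 53.5 × 405 / 353.2 = 61.35 J/K.
ΔS_total = (15.82) + (61.35) = 77.2 J/K.

ΔS = 77.2 J/K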